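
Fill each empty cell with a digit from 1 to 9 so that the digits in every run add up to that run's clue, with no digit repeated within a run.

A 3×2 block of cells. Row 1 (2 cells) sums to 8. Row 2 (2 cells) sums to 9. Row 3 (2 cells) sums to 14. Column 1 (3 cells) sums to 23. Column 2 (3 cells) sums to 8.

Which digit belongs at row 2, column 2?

23 in 3 cells must be {6,8,9}.
The 8 across and the 23 down share only 6, so (1,1) = 6.
(1,2) = 8 − 6 = 2 completes the 8 across.
Given what's placed, (2,1) must be 8 to fit the 9 across and 23 down.
(2,2) = 9 − 8 = 1 completes the 9 across.
(3,1) = 23 − 14 = 9 completes the 23 down.
(3,2) = 14 − 9 = 5 completes the 14 across.

1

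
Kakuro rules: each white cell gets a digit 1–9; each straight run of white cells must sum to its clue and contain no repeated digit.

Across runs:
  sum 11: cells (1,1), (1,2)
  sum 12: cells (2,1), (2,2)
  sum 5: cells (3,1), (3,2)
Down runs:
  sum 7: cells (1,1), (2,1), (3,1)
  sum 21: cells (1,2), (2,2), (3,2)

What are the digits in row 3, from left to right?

1, 4

7 in 3 cells must be {1,2,4}.
The 12 across and the 7 down share only 4, so (2,1) = 4.
(2,2) = 12 − 4 = 8 completes the 12 across.
Given what's placed, (3,2) must be 4 to fit the 5 across and 21 down.
(1,1) = 2: the only remaining digit allowed by both the 11 across and the 7 down.
(1,2) = 11 − 2 = 9 completes the 11 across.
(3,1) = 5 − 4 = 1 completes the 5 across.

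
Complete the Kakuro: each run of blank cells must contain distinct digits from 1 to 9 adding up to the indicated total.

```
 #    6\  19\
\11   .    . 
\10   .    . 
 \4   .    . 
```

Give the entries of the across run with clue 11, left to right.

2 9

4 in 2 cells must be {1,3}; 6 in 3 cells must be {1,2,3}.
The 4 across and the 19 down share only 3, so R3C2 = 3.
R3C1 = 4 − 3 = 1 completes the 4 across.
Nothing is forced directly, so branch on R1C1, whose candidates are 2 or 3. If R1C1 = 3: then R1C2 would have to be in {8} for the 11 across but in {7,9} for the 19 down — contradiction. So R1C1 = 2.
R1C2 = 11 − 2 = 9 completes the 11 across.
R2C1 = 6 − 3 = 3 completes the 6 down.
R2C2 = 10 − 3 = 7 completes the 10 across.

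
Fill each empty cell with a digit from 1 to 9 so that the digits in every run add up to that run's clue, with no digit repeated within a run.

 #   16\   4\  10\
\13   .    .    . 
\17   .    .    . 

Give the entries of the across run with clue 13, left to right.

9 3 1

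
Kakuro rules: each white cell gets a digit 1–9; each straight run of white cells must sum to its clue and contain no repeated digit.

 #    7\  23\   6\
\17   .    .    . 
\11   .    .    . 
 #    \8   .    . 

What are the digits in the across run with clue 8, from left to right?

6, 2

23 in 3 cells must be {6,8,9}; 6 in 3 cells must be {1,2,3}.
Only 6 fits R3C2 under both its across sum 8 and down sum 23.
R3C3 = 8 − 6 = 2 completes the 8 across.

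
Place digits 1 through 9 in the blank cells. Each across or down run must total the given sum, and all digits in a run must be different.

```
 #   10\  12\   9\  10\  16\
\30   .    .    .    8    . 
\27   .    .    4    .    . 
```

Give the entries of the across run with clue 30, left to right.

16 in 2 cells must be {7,9}.
R1C3 = 9 − 4 = 5 completes the 9 down.
R2C4 = 10 − 8 = 2 completes the 10 down.
No cell is forced outright now. R1C5 can only be 7 or 9 (the digits allowed by both its 30 across and its 16 down). If R1C5 = 7: that forces R2C5 = 9, R2C1 = 7, R2C2 = 5, after which R1C1 would have to be in {1,4,6,9} for the 30 across but in {3} for the 10 down — contradiction. So R1C5 = 9.
Given what's placed, R1C2 must be 7 to fit the 30 across and 12 down.
R2C2 = 12 − 7 = 5 completes the 12 down.
R2C5 = 16 − 9 = 7 completes the 16 down.
R1C1 = 30 − 29 = 1 completes the 30 across.

1 7 5 8 9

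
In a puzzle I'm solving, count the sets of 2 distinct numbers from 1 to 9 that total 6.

2 distinct digits from 1–9 sum between 3 and 17.
Enumerating: {1,5}, {2,4}.

2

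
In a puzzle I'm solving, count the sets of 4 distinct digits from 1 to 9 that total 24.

4 distinct digits from 1–9 sum between 10 and 30.

8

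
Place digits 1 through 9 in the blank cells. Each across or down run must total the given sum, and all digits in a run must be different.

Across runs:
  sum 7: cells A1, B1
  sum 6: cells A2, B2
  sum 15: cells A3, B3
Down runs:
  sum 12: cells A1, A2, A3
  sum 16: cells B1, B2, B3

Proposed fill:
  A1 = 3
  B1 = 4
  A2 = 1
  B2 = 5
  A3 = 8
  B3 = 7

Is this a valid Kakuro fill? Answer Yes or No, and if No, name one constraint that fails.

Yes

Across: 3+4=7; 1+5=6; 8+7=15. Down: 3+1+8=12; 4+5+7=16. No digit repeats within any run.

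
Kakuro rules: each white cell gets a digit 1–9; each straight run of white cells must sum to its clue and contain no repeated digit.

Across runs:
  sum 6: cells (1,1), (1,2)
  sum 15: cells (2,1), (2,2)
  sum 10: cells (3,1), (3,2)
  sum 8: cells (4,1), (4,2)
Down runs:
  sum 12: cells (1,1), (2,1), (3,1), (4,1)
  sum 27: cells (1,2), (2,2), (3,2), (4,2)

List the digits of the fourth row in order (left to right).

2, 6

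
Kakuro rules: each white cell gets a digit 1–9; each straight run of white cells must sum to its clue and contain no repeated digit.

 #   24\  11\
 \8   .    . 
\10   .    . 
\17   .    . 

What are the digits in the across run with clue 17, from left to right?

9 8

17 in 2 cells must be {8,9}; 24 in 3 cells must be {7,8,9}.
The 8 across and the 24 down share only 7, so R1C1 = 7.
R1C2 = 8 − 7 = 1 completes the 8 across.
Given what's placed, R3C2 must be 8 to fit the 17 across and 11 down.
R2C2 = 11 − 9 = 2 completes the 11 down.
R3C1 = 17 − 8 = 9 completes the 17 across.
R2C1 = 10 − 2 = 8 completes the 10 across.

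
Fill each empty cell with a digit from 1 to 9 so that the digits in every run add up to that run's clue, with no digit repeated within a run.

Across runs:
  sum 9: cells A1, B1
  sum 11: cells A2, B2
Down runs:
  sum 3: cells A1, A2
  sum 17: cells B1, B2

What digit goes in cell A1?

1

3 in 2 cells must be {1,2}; 17 in 2 cells must be {8,9}.
The 9 across and the 17 down share only 8, so B1 = 8.
The 11 across and the 3 down share only 2, so A2 = 2.
B2 = 11 − 2 = 9 completes the 11 across.
A1 = 9 − 8 = 1 completes the 9 across.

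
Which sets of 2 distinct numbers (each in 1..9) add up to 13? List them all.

{4,9}; {5,8}; {6,7}

2 distinct digits from 1–9 sum between 3 and 17.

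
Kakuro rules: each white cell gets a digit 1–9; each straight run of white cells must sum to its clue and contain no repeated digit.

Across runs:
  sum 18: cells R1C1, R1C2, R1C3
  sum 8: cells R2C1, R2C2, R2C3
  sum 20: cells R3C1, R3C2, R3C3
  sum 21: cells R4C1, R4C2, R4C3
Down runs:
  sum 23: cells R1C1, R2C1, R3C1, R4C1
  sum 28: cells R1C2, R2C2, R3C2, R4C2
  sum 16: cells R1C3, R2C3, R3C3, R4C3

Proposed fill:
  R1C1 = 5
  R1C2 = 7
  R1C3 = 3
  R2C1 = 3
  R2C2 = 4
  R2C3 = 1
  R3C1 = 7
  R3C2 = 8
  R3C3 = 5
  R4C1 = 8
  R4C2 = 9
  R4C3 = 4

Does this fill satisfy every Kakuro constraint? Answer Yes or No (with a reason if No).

No — the down run R1C3–R4C3 sums to 13, not 16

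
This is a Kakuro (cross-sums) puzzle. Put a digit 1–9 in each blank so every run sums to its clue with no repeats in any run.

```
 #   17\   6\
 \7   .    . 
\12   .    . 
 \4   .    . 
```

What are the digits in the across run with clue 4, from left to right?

3 1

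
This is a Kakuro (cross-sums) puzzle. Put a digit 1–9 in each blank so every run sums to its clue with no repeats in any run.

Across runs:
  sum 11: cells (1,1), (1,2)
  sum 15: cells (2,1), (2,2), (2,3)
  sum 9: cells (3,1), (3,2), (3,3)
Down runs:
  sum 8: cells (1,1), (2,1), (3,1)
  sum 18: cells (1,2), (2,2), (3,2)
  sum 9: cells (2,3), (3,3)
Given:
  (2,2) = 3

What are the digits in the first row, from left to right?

2 9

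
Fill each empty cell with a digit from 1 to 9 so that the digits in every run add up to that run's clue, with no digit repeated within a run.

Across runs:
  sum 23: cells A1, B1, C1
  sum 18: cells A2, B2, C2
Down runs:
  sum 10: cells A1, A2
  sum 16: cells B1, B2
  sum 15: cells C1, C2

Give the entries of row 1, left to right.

23 in 3 cells must be {6,8,9}; 16 in 2 cells must be {7,9}.
The 23 across and the 16 down share only 9, so B1 = 9.
B2 = 16 − 9 = 7 completes the 16 down.
Nothing is forced directly, so branch on A1, whose candidates are 6 or 8. If A1 = 6: that forces C1 = 8, after which A2 would have to be in {2,3,5,6,8,9} for the 18 across but in {4} for the 10 down — contradiction. So A1 = 8.
C1 = 23 − 17 = 6 completes the 23 across.
A2 = 10 − 8 = 2 completes the 10 down.
C2 = 18 − 9 = 9 completes the 18 across.

8 9 6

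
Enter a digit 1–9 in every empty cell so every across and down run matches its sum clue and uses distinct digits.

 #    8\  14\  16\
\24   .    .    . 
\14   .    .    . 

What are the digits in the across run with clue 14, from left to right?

24 in 3 cells must be {7,8,9}; 16 in 2 cells must be {7,9}.
The 24 across and the 8 down share only 7, so R1C1 = 7.
Given what's placed, R1C3 must be 9 to fit the 24 across and 16 down.
R2C1 = 8 − 7 = 1 completes the 8 down.
R2C3 = 16 − 9 = 7 completes the 16 down.
R1C2 = 24 − 16 = 8 completes the 24 across.
R2C2 = 14 − 8 = 6 completes the 14 across.

1 6 7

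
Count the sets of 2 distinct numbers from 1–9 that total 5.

2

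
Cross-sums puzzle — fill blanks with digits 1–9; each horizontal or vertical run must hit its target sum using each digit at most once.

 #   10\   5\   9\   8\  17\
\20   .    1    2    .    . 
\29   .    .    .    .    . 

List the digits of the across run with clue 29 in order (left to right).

6, 4, 7, 3, 9

17 in 2 cells must be {8,9}.
R2C2 = 5 − 1 = 4 completes the 5 down.
R2C3 = 9 − 2 = 7 completes the 9 down.
Nothing is forced directly, so branch on R1C5, whose candidates are 8 or 9. If R1C5 = 9: that forces R1C1 = 3, R1C4 = 5, after which R2C1 would have to be in {1,3,6,8,9} for the 29 across but in {7} for the 10 down — contradiction. So R1C5 = 8.
R2C5 = 17 − 8 = 9 completes the 17 down.
No cell is forced outright now. R2C4 can only be 1 or 3 or 6 (the digits allowed by both its 29 across and its 8 down). If R2C4 = 1: then R1C4 would have to be in {3,4,5,6} for the 20 across but in {7} for the 8 down — contradiction. If R2C4 = 6: then R1C4 would have to be in {3,4,5,6} for the 20 across but in {2} for the 8 down — contradiction. So R2C4 = 3.
R1C4 = 8 − 3 = 5 completes the 8 down.
R2C1 = 29 − 23 = 6 completes the 29 across.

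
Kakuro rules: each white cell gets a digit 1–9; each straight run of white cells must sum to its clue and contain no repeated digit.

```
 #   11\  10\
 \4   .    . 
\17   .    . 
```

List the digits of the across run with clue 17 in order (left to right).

8 9

4 in 2 cells must be {1,3}; 17 in 2 cells must be {8,9}.
The 4 across and the 11 down share only 3, so R1C1 = 3.
R1C2 = 4 − 3 = 1 completes the 4 across.
R2C1 = 11 − 3 = 8 completes the 11 down.
R2C2 = 17 − 8 = 9 completes the 17 across.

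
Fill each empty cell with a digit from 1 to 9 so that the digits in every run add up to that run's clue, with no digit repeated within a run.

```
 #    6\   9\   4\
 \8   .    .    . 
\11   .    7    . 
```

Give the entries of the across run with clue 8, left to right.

4 in 2 cells must be {1,3}.
R1C2 = 9 − 7 = 2 completes the 9 down.
R1C3 = 1: the only remaining digit allowed by both the 8 across and the 4 down.
R2C1 = 1: the only remaining digit allowed by both the 11 across and the 6 down.
R2C3 = 11 − 8 = 3 completes the 11 across.
R1C1 = 8 − 3 = 5 completes the 8 across.

5 2 1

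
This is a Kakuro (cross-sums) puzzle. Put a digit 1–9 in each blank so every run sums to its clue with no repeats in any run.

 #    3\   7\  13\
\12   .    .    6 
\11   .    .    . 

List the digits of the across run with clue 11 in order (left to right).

3 in 2 cells must be {1,2}.
R2C3 = 13 − 6 = 7 completes the 13 down.
Given what's placed, R2C1 must be 1 to fit the 11 across and 3 down.
R2C2 = 11 − 8 = 3 completes the 11 across.
R1C1 = 3 − 1 = 2 completes the 3 down.
R1C2 = 12 − 8 = 4 completes the 12 across.

1, 3, 7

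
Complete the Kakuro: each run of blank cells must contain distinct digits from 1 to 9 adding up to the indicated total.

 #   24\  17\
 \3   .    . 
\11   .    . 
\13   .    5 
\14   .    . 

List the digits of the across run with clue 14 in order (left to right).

5 9

3 in 2 cells must be {1,2}.
R3C1 = 13 − 5 = 8 completes the 13 across.
No cell is forced outright now. R4C1 can only be 5 or 6 or 9 (the digits allowed by both its 14 across and its 24 down). If R4C1 = 6: that forces R1C1 = 1, R1C2 = 2, R2C1 = 9, after which R2C2 would have to be in {2} for the 11 across but in {1,3,4,6,7,9} for the 17 down — contradiction. If R4C1 = 9: then R4C2 would have to be in {5} for the 14 across but in {1,2,3,4,6,7,8,9} for the 17 down — contradiction. So R4C1 = 5.
Given what's placed, R1C1 must be 2 to fit the 3 across and 24 down.
R1C2 = 3 − 2 = 1 completes the 3 across.
R2C1 = 24 − 15 = 9 completes the 24 down.
R2C2 = 11 − 9 = 2 completes the 11 across.
R4C2 = 14 − 5 = 9 completes the 14 across.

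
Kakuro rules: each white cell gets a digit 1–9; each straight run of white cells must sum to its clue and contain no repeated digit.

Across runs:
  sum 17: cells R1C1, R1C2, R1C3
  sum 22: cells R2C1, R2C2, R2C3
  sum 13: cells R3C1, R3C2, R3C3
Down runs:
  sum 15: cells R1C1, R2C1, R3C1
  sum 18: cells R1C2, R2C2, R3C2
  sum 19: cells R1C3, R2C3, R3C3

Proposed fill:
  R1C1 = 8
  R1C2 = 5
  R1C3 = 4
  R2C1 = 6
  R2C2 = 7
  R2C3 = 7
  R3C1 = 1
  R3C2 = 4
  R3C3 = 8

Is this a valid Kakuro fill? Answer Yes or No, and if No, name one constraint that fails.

No — the across run R2C1–R2C3 sums to 20, not 22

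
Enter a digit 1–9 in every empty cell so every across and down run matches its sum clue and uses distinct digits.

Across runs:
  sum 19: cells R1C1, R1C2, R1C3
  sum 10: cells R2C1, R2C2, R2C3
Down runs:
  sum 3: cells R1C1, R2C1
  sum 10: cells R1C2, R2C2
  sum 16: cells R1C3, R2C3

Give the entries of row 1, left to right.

2 8 9

3 in 2 cells must be {1,2}; 16 in 2 cells must be {7,9}.
The 19 across and the 3 down share only 2, so R1C1 = 2.
Given what's placed, R1C3 must be 9 to fit the 19 across and 16 down.
R2C1 = 3 − 2 = 1 completes the 3 down.
R2C3 = 16 − 9 = 7 completes the 16 down.
R1C2 = 19 − 11 = 8 completes the 19 across.
R2C2 = 10 − 8 = 2 completes the 10 across.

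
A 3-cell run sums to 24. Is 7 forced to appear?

Yes

The only way to make 24 from 3 distinct digits is {7,8,9}, which contains 7.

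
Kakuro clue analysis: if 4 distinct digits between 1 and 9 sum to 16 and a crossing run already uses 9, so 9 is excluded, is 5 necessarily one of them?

No

Counterexample: {1,2,6,7} sums to 16 under that restriction without using 5.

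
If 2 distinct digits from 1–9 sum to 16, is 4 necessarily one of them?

No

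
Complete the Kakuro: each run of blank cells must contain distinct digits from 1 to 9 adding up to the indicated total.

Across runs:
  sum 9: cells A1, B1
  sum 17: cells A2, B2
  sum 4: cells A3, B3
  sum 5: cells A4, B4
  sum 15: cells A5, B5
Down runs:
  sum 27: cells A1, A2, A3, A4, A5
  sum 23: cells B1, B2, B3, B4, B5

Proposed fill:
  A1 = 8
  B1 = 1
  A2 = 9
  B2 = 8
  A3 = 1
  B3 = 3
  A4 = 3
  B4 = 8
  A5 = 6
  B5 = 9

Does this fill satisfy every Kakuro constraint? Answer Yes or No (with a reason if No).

No — the across run A4–B4 sums to 11, not 5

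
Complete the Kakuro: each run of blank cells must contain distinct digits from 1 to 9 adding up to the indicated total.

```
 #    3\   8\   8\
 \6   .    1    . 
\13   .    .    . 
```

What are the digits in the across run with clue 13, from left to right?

1 7 5

6 in 3 cells must be {1,2,3}; 3 in 2 cells must be {1,2}.
R1C1 = 2: the only remaining digit allowed by both the 6 across and the 3 down.
R1C3 = 6 − 3 = 3 completes the 6 across.
R2C1 = 3 − 2 = 1 completes the 3 down.
R2C2 = 8 − 1 = 7 completes the 8 down.
R2C3 = 13 − 8 = 5 completes the 13 across.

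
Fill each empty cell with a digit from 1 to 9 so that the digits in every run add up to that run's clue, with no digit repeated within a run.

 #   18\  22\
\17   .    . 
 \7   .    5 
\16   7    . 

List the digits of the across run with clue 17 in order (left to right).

9, 8

17 in 2 cells must be {8,9}; 16 in 2 cells must be {7,9}.
R2C1 = 7 − 5 = 2 completes the 7 across.
R3C2 = 16 − 7 = 9 completes the 16 across.
R1C1 = 18 − 9 = 9 completes the 18 down.
R1C2 = 17 − 9 = 8 completes the 17 across.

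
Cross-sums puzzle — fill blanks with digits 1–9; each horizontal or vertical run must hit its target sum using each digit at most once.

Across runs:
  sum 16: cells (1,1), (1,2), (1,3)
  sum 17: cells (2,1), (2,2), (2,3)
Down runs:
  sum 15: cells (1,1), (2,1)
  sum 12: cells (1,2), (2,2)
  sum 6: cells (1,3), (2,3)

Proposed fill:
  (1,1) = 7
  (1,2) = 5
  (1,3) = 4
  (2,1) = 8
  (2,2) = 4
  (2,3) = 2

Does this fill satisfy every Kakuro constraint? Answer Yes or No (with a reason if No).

No — the down run (1,2)–(2,2) sums to 9, not 12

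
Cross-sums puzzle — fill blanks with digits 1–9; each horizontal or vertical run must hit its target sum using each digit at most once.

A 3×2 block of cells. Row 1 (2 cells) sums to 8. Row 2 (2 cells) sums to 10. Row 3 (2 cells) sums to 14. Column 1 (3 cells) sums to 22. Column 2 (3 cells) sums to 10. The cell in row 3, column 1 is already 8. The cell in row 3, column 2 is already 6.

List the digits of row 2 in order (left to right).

9 1

Given what's placed, (1,1) must be 5 to fit the 8 across and 22 down.
(1,2) = 8 − 5 = 3 completes the 8 across.
(2,1) = 22 − 13 = 9 completes the 22 down.
(2,2) = 10 − 9 = 1 completes the 10 across.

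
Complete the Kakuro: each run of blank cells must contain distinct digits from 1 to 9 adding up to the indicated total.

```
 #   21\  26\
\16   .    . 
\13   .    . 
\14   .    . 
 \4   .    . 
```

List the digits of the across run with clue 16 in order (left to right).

16 in 2 cells must be {7,9}; 4 in 2 cells must be {1,3}.
Only 3 fits R4C2 under both its across sum 4 and down sum 26.
Given what's placed, R1C2 must be 9 to fit the 16 across and 26 down.
R4C1 = 4 − 3 = 1 completes the 4 across.
R1C1 = 16 − 9 = 7 completes the 16 across.

7, 9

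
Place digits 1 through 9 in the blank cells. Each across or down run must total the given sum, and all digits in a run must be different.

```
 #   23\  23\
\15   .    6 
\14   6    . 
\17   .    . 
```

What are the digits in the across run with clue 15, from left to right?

9 6

17 in 2 cells must be {8,9}; 23 in 3 cells must be {6,8,9}.
R1C1 = 15 − 6 = 9 completes the 15 across.
R2C2 = 14 − 6 = 8 completes the 14 across.
R3C1 = 23 − 15 = 8 completes the 23 down.
R3C2 = 17 − 8 = 9 completes the 17 across.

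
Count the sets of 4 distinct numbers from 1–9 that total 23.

9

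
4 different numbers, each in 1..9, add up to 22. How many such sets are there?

11

4 distinct digits from 1–9 sum between 10 and 30.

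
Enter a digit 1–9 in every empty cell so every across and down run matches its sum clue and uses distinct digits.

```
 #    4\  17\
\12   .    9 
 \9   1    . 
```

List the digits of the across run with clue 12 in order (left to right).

4 in 2 cells must be {1,3}; 17 in 2 cells must be {8,9}.
R1C1 = 12 − 9 = 3 completes the 12 across.
R2C2 = 9 − 1 = 8 completes the 9 across.

3, 9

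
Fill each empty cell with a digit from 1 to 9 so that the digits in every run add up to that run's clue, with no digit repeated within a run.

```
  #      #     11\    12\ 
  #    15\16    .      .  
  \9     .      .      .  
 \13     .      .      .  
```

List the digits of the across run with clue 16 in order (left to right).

7 9

16 in 2 cells must be {7,9}.
Only 7 fits R1C2 under both its across sum 16 and down sum 11.
R1C3 = 16 − 7 = 9 completes the 16 across.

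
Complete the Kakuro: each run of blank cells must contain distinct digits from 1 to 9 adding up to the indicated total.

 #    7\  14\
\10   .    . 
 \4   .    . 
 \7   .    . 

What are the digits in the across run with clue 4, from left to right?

1 3

4 in 2 cells must be {1,3}; 7 in 3 cells must be {1,2,4}.
The 4 across and the 7 down share only 1, so R2C1 = 1.
R2C2 = 4 − 1 = 3 completes the 4 across.
Nothing is forced directly, so branch on R1C1, whose candidates are 2 or 4. If R1C1 = 2: then R1C2 would have to be in {8} for the 10 across but in {2,4,5,6,7,9} for the 14 down — contradiction. So R1C1 = 4.
R1C2 = 10 − 4 = 6 completes the 10 across.
R3C1 = 7 − 5 = 2 completes the 7 down.
R3C2 = 7 − 2 = 5 completes the 7 across.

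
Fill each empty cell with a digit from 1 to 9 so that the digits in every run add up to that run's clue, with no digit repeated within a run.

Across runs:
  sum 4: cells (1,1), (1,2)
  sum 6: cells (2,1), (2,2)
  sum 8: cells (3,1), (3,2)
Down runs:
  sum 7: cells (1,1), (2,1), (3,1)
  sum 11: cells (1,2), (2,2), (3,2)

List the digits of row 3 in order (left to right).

2 6

4 in 2 cells must be {1,3}; 7 in 3 cells must be {1,2,4}.
The 4 across and the 7 down share only 1, so (1,1) = 1.
(1,2) = 4 − 1 = 3 completes the 4 across.
Given what's placed, (3,1) must be 2 to fit the 8 across and 7 down.
(3,2) = 8 − 2 = 6 completes the 8 across.
(2,1) = 7 − 3 = 4 completes the 7 down.
(2,2) = 6 − 4 = 2 completes the 6 across.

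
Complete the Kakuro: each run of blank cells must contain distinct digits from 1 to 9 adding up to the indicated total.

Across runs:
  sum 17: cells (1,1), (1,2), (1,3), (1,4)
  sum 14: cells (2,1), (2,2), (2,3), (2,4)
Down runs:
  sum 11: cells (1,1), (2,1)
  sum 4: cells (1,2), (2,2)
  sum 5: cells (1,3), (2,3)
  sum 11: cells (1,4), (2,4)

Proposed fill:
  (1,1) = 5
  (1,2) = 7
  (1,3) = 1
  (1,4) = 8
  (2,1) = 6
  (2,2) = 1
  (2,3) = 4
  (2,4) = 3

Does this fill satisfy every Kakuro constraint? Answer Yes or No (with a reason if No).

No — the across run (1,1)–(1,4) sums to 21, not 17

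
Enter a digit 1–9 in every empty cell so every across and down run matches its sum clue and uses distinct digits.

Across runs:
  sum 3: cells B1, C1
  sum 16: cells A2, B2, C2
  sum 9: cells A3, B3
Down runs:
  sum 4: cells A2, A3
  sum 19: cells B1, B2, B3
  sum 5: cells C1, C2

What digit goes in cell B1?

3 in 2 cells must be {1,2}; 4 in 2 cells must be {1,3}.
The 3 across and the 19 down share only 2, so B1 = 2.
C1 = 3 − 2 = 1 completes the 3 across.
C2 = 5 − 1 = 4 completes the 5 down.
B3 = 8: the only remaining digit allowed by both the 9 across and the 19 down.
A2 = 3: the only remaining digit allowed by both the 16 across and the 4 down.
B2 = 16 − 7 = 9 completes the 16 across.
A3 = 9 − 8 = 1 completes the 9 across.

2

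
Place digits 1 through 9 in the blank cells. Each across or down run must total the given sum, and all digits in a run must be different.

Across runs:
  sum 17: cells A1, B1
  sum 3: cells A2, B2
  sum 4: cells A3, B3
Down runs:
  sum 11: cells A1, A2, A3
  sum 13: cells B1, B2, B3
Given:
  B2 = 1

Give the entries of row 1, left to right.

8 9

17 in 2 cells must be {8,9}; 3 in 2 cells must be {1,2}; 4 in 2 cells must be {1,3}.
A1 = 8: only digit in both the 17-across and 11-down candidate sets.
B1 = 17 − 8 = 9 completes the 17 across.
A2 = 3 − 1 = 2 completes the 3 across.
A3 = 11 − 10 = 1 completes the 11 down.
B3 = 4 − 1 = 3 completes the 4 across.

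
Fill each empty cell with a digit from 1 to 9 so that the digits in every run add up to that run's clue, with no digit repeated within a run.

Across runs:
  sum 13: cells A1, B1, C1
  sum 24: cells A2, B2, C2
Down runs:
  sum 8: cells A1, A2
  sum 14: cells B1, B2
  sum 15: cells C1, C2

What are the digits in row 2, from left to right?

7, 9, 8

24 in 3 cells must be {7,8,9}.
The 24 across and the 8 down share only 7, so A2 = 7.
A1 = 8 − 7 = 1 completes the 8 down.
Nothing is forced directly, so branch on B2, whose candidates are 8 or 9. If B2 = 8: then B1 would have to be in {3,4,5,7,8,9} for the 13 across but in {6} for the 14 down — contradiction. So B2 = 9.
B1 = 14 − 9 = 5 completes the 14 down.
C1 = 13 − 6 = 7 completes the 13 across.
C2 = 24 − 16 = 8 completes the 24 across.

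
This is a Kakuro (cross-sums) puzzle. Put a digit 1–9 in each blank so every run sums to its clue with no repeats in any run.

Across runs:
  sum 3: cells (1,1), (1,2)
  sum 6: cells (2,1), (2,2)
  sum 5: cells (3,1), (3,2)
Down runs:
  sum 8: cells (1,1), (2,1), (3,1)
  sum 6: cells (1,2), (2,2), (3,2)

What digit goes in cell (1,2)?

2

3 in 2 cells must be {1,2}; 6 in 3 cells must be {1,2,3}.
Nothing is forced directly, so branch on (1,1), whose candidates are 1 or 2. If (1,1) = 2: that forces (1,2) = 1, (2,2) = 2, (3,1) = 1, after which (3,2) would have to be in {4} for the 5 across but in {3} for the 6 down — contradiction. So (1,1) = 1.
(1,2) = 3 − 1 = 2 completes the 3 across.
Given what's placed, (2,2) must be 1 to fit the 6 across and 6 down.
(3,2) = 6 − 3 = 3 completes the 6 down.
(2,1) = 6 − 1 = 5 completes the 6 across.
(3,1) = 5 − 3 = 2 completes the 5 across.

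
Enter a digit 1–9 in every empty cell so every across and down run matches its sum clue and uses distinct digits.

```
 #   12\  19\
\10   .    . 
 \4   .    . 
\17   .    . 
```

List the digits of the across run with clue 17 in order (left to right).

8 9

4 in 2 cells must be {1,3}; 17 in 2 cells must be {8,9}.
The 4 across and the 19 down share only 3, so R2C2 = 3.
Given what's placed, R3C2 must be 9 to fit the 17 across and 19 down.
R1C2 = 19 − 12 = 7 completes the 19 down.
R2C1 = 4 − 3 = 1 completes the 4 across.
R3C1 = 17 − 9 = 8 completes the 17 across.
R1C1 = 10 − 7 = 3 completes the 10 across.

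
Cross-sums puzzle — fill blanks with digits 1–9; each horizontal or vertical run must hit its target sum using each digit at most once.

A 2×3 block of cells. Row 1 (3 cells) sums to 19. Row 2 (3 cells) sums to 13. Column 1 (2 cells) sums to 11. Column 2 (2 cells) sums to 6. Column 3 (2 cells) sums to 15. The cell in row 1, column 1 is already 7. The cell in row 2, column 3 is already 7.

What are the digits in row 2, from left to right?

(1,2) = 4: the only remaining digit allowed by both the 19 across and the 6 down.
(1,3) = 19 − 11 = 8 completes the 19 across.
(2,1) = 11 − 7 = 4 completes the 11 down.
(2,2) = 13 − 11 = 2 completes the 13 across.

4 2 7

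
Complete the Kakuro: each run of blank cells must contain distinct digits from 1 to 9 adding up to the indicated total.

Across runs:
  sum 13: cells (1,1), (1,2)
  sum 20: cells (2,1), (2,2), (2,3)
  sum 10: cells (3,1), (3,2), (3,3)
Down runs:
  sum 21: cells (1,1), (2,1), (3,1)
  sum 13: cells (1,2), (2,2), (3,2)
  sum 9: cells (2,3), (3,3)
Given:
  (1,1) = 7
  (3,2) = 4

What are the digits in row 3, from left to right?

5 4 1

(1,2) = 13 − 7 = 6 completes the 13 across.
(2,2) = 13 − 10 = 3 completes the 13 down.
(2,3) = 8: the only remaining digit allowed by both the 20 across and the 9 down.
(3,1) = 5: the only remaining digit allowed by both the 10 across and the 21 down.
(3,3) = 10 − 9 = 1 completes the 10 across.
(2,1) = 20 − 11 = 9 completes the 20 across.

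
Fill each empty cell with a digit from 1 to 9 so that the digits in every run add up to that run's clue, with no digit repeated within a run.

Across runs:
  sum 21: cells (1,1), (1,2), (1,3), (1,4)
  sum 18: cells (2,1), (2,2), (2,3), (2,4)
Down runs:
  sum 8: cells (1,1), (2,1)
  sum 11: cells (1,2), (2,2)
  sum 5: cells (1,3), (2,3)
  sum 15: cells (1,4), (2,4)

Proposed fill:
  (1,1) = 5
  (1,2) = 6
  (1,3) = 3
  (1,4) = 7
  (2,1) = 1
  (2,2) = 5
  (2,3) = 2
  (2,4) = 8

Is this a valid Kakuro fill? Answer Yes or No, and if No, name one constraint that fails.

No — the down run (1,1)–(2,1) sums to 6, not 8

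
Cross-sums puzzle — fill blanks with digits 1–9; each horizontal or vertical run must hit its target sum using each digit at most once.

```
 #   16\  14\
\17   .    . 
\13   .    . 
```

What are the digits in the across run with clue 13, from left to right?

7 6

17 in 2 cells must be {8,9}; 16 in 2 cells must be {7,9}.
The 17 across and the 16 down share only 9, so R1C1 = 9.
R1C2 = 17 − 9 = 8 completes the 17 across.
R2C1 = 16 − 9 = 7 completes the 16 down.
R2C2 = 13 − 7 = 6 completes the 13 across.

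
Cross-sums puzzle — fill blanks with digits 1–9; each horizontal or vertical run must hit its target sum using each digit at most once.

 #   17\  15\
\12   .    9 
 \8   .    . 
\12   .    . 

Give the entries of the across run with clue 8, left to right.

R1C1 = 12 − 9 = 3 completes the 12 across.
Nothing is forced directly, so branch on R2C1, whose candidates are 5 or 6. If R2C1 = 5: then R2C2 would have to be in {3} for the 8 across but in {1,2,4,5} for the 15 down — contradiction. So R2C1 = 6.
R2C2 = 8 − 6 = 2 completes the 8 across.
R3C1 = 17 − 9 = 8 completes the 17 down.
R3C2 = 12 − 8 = 4 completes the 12 across.

6 2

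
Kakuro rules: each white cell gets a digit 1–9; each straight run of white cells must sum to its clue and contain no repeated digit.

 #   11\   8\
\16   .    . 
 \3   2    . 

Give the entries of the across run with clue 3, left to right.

2 1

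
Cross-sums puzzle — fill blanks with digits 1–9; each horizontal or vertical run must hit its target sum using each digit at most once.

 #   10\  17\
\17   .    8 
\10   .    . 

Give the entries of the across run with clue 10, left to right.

17 in 2 cells must be {8,9}.
R1C1 = 17 − 8 = 9 completes the 17 across.
R2C1 = 10 − 9 = 1 completes the 10 down.
R2C2 = 10 − 1 = 9 completes the 10 across.

1 9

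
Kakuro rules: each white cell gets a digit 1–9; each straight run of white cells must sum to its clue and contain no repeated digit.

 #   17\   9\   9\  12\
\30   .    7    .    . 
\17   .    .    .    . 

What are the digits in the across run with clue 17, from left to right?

8 2 3 4

30 in 4 cells must be {6,7,8,9}; 17 in 2 cells must be {8,9}.
R2C2 = 9 − 7 = 2 completes the 9 down.
Nothing is forced directly, so branch on R1C3, whose candidates are 6 or 8. If R1C3 = 8: that forces R1C1 = 9, after which R1C4 would have to be in {6} for the 30 across but in {3,4,5,7,8,9} for the 12 down — contradiction. So R1C3 = 6.
R2C3 = 9 − 6 = 3 completes the 9 down.
R2C1 = 8: the only remaining digit allowed by both the 17 across and the 17 down.
R2C4 = 17 − 13 = 4 completes the 17 across.
R1C1 = 17 − 8 = 9 completes the 17 down.
R1C4 = 30 − 22 = 8 completes the 30 across.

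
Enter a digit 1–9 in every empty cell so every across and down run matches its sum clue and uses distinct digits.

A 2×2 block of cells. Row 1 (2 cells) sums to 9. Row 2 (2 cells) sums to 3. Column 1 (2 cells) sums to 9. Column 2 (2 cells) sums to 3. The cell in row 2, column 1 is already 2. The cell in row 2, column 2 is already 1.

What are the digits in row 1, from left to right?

7 2

3 in 2 cells must be {1,2}.
(1,1) = 9 − 2 = 7 completes the 9 down.
(1,2) = 9 − 7 = 2 completes the 9 across.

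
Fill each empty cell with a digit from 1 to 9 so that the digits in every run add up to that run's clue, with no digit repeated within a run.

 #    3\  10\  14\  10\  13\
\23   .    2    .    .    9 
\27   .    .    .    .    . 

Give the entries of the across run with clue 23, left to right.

1 2 8 3 9

3 in 2 cells must be {1,2}.
R1C1 = 1: the only remaining digit allowed by both the 23 across and the 3 down.
R2C1 = 3 − 1 = 2 completes the 3 down.
R2C2 = 10 − 2 = 8 completes the 10 down.
R2C5 = 13 − 9 = 4 completes the 13 down.
R2C3 = 6: the only remaining digit allowed by both the 27 across and the 14 down.
R2C4 = 27 − 20 = 7 completes the 27 across.
R1C3 = 14 − 6 = 8 completes the 14 down.
R1C4 = 23 − 20 = 3 completes the 23 across.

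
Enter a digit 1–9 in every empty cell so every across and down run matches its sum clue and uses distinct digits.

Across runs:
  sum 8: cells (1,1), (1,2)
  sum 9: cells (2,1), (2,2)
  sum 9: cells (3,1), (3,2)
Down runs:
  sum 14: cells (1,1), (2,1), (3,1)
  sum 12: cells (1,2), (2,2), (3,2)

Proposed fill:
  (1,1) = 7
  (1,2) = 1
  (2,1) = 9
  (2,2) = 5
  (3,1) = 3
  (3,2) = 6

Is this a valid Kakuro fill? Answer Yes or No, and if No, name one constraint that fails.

No — the down run (1,1)–(3,1) sums to 19, not 14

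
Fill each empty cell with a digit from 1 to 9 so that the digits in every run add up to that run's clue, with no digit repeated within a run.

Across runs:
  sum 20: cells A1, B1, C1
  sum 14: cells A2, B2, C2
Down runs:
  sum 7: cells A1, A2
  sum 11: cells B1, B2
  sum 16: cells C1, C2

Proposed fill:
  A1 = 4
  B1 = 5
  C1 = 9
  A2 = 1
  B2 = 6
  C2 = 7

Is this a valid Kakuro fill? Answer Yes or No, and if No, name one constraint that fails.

No — the across run A1–C1 sums to 18, not 20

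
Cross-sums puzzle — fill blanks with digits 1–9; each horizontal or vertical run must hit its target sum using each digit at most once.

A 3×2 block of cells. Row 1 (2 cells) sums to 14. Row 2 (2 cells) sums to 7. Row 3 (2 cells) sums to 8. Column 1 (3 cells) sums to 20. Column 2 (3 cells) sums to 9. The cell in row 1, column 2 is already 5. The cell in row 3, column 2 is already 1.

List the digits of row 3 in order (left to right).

7, 1

(1,1) = 14 − 5 = 9 completes the 14 across.
(2,2) = 9 − 6 = 3 completes the 9 down.
(3,1) = 8 − 1 = 7 completes the 8 across.
(2,1) = 7 − 3 = 4 completes the 7 across.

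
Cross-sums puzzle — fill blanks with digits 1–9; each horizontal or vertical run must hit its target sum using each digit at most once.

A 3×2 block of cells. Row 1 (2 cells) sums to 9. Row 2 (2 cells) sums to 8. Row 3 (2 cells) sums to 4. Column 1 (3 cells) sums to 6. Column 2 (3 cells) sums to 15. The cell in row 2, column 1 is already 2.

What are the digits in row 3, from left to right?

4 in 2 cells must be {1,3}; 6 in 3 cells must be {1,2,3}.
(2,2) = 8 − 2 = 6 completes the 8 across.
(3,2) = 1: the only remaining digit allowed by both the 4 across and the 15 down.
(1,2) = 15 − 7 = 8 completes the 15 down.
(3,1) = 4 − 1 = 3 completes the 4 across.
(1,1) = 9 − 8 = 1 completes the 9 across.

3 1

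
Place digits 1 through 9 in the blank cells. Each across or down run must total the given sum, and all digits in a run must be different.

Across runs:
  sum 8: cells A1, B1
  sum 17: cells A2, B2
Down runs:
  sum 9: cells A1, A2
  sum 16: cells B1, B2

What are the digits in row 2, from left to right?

8 9

17 in 2 cells must be {8,9}; 16 in 2 cells must be {7,9}.
The 8 across and the 16 down share only 7, so B1 = 7.
The 17 across and the 9 down share only 8, so A2 = 8.
B2 = 17 − 8 = 9 completes the 17 across.
A1 = 8 − 7 = 1 completes the 8 across.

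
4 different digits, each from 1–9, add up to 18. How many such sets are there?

4 distinct digits from 1–9 sum between 10 and 30.

11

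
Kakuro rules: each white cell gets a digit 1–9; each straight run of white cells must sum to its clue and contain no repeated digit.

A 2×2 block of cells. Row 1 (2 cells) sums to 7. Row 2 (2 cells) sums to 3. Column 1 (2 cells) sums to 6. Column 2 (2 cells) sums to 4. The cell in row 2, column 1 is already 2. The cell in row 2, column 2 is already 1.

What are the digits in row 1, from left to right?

3 in 2 cells must be {1,2}; 4 in 2 cells must be {1,3}.
(1,1) = 6 − 2 = 4 completes the 6 down.
(1,2) = 7 − 4 = 3 completes the 7 across.

4, 3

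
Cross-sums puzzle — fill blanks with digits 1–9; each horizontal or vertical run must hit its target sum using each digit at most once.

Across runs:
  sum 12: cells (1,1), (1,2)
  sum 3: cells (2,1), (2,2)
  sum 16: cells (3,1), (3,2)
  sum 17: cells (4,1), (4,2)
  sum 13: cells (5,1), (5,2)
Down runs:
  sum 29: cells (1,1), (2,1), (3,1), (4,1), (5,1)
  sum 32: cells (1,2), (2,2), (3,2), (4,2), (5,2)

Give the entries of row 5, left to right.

3 in 2 cells must be {1,2}; 16 in 2 cells must be {7,9}; 17 in 2 cells must be {8,9}.
Only 2 fits (2,2) under both its across sum 3 and down sum 32.
(2,1) = 3 − 2 = 1 completes the 3 across.
Nothing is forced directly, so branch on (3,1), whose candidates are 7 or 9. If (3,1) = 7: that forces (3,2) = 9, (4,2) = 8, (1,2) = 7, (4,1) = 9, (5,2) = 6, after which (1,1) would have to be in {5} for the 12 across but in {4,8} for the 29 down — contradiction. So (3,1) = 9.
(3,2) = 16 − 9 = 7 completes the 16 across.
(4,1) = 8: the only remaining digit allowed by both the 17 across and the 29 down.
(4,2) = 17 − 8 = 9 completes the 17 across.
Given what's placed, (1,2) must be 8 to fit the 12 across and 32 down.
(5,2) = 32 − 26 = 6 completes the 32 down.
(1,1) = 12 − 8 = 4 completes the 12 across.
(5,1) = 13 − 6 = 7 completes the 13 across.

7 6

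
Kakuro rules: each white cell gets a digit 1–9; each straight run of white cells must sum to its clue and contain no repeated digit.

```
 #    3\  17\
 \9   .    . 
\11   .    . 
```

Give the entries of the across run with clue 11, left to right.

2 9

3 in 2 cells must be {1,2}; 17 in 2 cells must be {8,9}.
The 9 across and the 17 down share only 8, so R1C2 = 8.
The 11 across and the 3 down share only 2, so R2C1 = 2.
R2C2 = 11 − 2 = 9 completes the 11 across.
R1C1 = 9 − 8 = 1 completes the 9 across.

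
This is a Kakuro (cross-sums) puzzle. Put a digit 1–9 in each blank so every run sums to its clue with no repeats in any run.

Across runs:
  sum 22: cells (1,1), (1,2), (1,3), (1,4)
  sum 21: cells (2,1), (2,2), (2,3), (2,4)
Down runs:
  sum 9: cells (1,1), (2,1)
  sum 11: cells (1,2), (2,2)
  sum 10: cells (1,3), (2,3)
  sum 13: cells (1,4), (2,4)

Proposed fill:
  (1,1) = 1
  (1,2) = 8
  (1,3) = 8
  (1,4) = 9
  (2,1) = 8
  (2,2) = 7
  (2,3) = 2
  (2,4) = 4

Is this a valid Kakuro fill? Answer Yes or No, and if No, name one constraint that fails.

No — the down run (1,2)–(2,2) sums to 15, not 11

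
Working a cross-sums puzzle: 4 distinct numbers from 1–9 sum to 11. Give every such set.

{1,2,3,5}

4 distinct digits from 1–9 sum between 10 and 30.
Only one set works: {1,2,3,5}.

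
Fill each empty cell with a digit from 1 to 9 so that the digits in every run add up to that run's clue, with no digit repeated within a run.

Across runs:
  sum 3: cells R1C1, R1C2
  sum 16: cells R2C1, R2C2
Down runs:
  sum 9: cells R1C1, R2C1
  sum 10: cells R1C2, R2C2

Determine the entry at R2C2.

3 in 2 cells must be {1,2}; 16 in 2 cells must be {7,9}.
The 16 across and the 9 down share only 7, so R2C1 = 7.
R2C2 = 16 − 7 = 9 completes the 16 across.
R1C1 = 9 − 7 = 2 completes the 9 down.
R1C2 = 3 − 2 = 1 completes the 3 across.

9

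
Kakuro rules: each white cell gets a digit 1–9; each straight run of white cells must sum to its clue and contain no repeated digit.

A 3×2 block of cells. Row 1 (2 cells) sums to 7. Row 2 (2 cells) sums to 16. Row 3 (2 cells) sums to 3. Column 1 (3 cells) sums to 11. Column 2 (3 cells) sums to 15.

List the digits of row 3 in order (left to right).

16 in 2 cells must be {7,9}; 3 in 2 cells must be {1,2}.
The 16 across and the 11 down share only 7, so (2,1) = 7.
(2,2) = 16 − 7 = 9 completes the 16 across.
Given what's placed, (3,1) must be 1 to fit the 3 across and 11 down.
(3,2) = 3 − 1 = 2 completes the 3 across.
(1,1) = 11 − 8 = 3 completes the 11 down.
(1,2) = 7 − 3 = 4 completes the 7 across.

1 2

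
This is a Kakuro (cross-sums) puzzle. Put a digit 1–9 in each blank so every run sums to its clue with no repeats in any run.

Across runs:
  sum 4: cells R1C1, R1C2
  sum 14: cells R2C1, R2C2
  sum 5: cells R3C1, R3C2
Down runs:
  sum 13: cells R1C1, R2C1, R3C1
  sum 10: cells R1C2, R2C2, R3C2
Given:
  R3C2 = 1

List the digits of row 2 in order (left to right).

8, 6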